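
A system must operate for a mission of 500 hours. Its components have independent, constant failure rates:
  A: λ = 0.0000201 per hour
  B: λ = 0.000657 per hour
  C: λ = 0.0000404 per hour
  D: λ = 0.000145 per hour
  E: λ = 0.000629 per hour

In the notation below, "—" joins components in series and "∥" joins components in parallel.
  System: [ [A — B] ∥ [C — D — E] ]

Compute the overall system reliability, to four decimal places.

R(A) = exp(−0.0000201 × 500) = 0.990000
R(B) = exp(−0.000657 × 500) = 0.720003
R(C) = exp(−0.0000404 × 500) = 0.980003
R(D) = exp(−0.000145 × 500) = 0.930066
R(E) = exp(−0.000629 × 500) = 0.730154
Series (A and B): 0.990000 × 0.720003 = 0.712803
Series (C, D, and E): 0.980003 × 0.930066 × 0.730154 = 0.665512
Parallel ([0.712803] and [0.665512]): 1 − (1 − 0.712803)(1 − 0.665512) = 0.9039

0.9039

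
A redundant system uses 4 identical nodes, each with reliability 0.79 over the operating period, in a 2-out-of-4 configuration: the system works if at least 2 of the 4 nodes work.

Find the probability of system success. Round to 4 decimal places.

R = Σ_{i=2}^{4} C(4,i) p^i (1−p)^{4−i} with p = 0.79
C(4,2)·0.79^2·0.21^2 = 0.165137
C(4,3)·0.79^3·0.21^1 = 0.414153
C(4,4)·0.79^4·0.21^0 = 0.389501
Sum = 0.9688

0.9688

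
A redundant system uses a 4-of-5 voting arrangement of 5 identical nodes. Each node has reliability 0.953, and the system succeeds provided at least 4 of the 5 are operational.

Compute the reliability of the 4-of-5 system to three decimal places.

0.980

R = Σ_{i=4}^{5} C(5,i) p^i (1−p)^{5−i} with p = 0.953
C(5,4)·0.953^4·0.047^1 = 0.19384
C(5,5)·0.953^5·0.047^0 = 0.78608
Sum = 0.980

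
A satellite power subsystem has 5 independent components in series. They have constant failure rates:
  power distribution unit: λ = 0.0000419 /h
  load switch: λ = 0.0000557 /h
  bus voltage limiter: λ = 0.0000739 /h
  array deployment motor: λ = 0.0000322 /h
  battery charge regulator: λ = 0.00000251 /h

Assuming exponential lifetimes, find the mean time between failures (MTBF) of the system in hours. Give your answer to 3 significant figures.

Series of exponential components: λ_sys = Σ λ_i
λ_sys = 0.0000419 + 0.0000557 + 0.0000739 + 0.0000322 + 0.00000251 = 2.0621e-04 /h
MTBF = 1 / λ_sys = 4850 h

4850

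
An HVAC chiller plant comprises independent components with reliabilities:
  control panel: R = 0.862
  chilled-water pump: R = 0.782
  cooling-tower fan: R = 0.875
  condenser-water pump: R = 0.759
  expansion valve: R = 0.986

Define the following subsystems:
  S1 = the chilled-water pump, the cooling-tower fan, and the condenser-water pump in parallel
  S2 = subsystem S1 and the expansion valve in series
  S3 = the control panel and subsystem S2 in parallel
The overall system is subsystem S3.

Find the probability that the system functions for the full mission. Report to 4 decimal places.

0.9972

Parallel (chilled-water pump, cooling-tower fan, and condenser-water pump): 1 − (1 − 0.782000)(1 − 0.875000)(1 − 0.759000) = 0.993433
Series ([0.993433] and expansion valve): 0.993433 × 0.986000 = 0.979525
Parallel (control panel and [0.979525]): 1 − (1 − 0.862000)(1 − 0.979525) = 0.9972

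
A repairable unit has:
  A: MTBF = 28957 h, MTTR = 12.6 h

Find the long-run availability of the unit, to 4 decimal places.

0.9996

A(A) = MTBF/(MTBF+MTTR) = 28957/(28957+12.6) = 0.9996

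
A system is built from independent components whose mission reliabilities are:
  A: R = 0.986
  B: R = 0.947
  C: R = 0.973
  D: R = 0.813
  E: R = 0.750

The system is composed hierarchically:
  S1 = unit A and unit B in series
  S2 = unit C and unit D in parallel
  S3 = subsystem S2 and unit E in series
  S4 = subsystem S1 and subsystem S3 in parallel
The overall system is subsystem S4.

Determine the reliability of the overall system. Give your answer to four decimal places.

0.9832

Series (A and B): 0.986000 × 0.947000 = 0.933742
Parallel (C and D): 1 − (1 − 0.973000)(1 − 0.813000) = 0.994951
Series ([0.994951] and E): 0.994951 × 0.750000 = 0.746213
Parallel ([0.933742] and [0.746213]): 1 − (1 − 0.933742)(1 − 0.746213) = 0.9832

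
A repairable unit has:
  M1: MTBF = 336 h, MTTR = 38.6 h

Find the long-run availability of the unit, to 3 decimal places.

A(M1) = MTBF/(MTBF+MTTR) = 336/(336+38.6) = 0.897

0.897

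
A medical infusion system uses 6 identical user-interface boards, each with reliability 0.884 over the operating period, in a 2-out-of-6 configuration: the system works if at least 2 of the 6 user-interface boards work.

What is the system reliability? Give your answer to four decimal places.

0.9999

R = Σ_{i=2}^{6} C(6,i) p^i (1−p)^{6−i} with p = 0.884
C(6,2)·0.884^2·0.116^4 = 0.002122
C(6,3)·0.884^3·0.116^3 = 0.021566
C(6,4)·0.884^4·0.116^2 = 0.123258
C(6,5)·0.884^5·0.116^1 = 0.375725
C(6,6)·0.884^6·0.116^0 = 0.477214
Sum = 0.9999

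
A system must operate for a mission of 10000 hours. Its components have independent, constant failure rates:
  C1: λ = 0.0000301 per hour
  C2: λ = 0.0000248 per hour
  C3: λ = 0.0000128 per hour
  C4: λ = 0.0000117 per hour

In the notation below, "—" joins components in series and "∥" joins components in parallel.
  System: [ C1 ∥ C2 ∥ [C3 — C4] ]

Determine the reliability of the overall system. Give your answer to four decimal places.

0.9876

R(C1) = exp(−0.0000301 × 10000) = 0.740078
R(C2) = exp(−0.0000248 × 10000) = 0.780360
R(C3) = exp(−0.0000128 × 10000) = 0.879853
R(C4) = exp(−0.0000117 × 10000) = 0.889585
Series (C3 and C4): 0.879853 × 0.889585 = 0.782704
Parallel (C1, C2, and [0.782704]): 1 − (1 − 0.740078)(1 − 0.780360)(1 − 0.782704) = 0.9876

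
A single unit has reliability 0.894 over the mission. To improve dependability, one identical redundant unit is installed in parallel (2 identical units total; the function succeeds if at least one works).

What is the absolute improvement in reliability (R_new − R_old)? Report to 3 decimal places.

R_before = 0.894
R_after = 1 − (1 − 0.894)^2 = 0.989
ΔR = 0.989 − 0.894 = 0.095

0.095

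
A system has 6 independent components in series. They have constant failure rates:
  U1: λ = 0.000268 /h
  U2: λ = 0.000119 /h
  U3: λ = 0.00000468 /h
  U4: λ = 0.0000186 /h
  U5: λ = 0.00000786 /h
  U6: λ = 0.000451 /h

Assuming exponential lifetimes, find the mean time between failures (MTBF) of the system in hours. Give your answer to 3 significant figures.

1150

Series of exponential components: λ_sys = Σ λ_i
λ_sys = 0.000268 + 0.000119 + 0.00000468 + 0.0000186 + 0.00000786 + 0.000451 = 8.6914e-04 /h
MTBF = 1 / λ_sys = 1150 h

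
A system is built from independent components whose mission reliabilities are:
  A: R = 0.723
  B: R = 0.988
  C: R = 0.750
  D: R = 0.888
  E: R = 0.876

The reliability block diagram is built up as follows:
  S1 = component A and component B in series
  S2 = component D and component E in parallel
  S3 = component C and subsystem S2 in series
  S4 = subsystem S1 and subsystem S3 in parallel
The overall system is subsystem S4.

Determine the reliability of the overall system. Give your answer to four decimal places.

Series (A and B): 0.723000 × 0.988000 = 0.714324
Parallel (D and E): 1 − (1 − 0.888000)(1 − 0.876000) = 0.986112
Series (C and [0.986112]): 0.750000 × 0.986112 = 0.739584
Parallel ([0.714324] and [0.739584]): 1 − (1 − 0.714324)(1 − 0.739584) = 0.9256

0.9256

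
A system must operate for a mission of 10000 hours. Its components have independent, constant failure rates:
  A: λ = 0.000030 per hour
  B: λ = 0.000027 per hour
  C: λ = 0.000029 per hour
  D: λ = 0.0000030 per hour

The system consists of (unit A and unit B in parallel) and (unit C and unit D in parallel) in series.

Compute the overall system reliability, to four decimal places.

R(A) = exp(−0.000030 × 10000) = 0.740818
R(B) = exp(−0.000027 × 10000) = 0.763379
R(C) = exp(−0.000029 × 10000) = 0.748264
R(D) = exp(−0.0000030 × 10000) = 0.970446
Parallel (A and B): 1 − (1 − 0.740818)(1 − 0.763379) = 0.938672
Parallel (C and D): 1 − (1 − 0.748264)(1 − 0.970446) = 0.992560
Series ([0.938672] and [0.992560]): 0.938672 × 0.992560 = 0.9317

0.9317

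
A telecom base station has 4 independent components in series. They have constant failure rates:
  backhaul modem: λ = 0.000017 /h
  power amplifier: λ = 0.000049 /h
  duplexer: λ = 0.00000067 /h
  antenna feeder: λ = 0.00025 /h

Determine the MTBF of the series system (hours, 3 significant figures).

3160

Series of exponential components: λ_sys = Σ λ_i
λ_sys = 0.000017 + 0.000049 + 0.00000067 + 0.00025 = 3.1667e-04 /h
MTBF = 1 / λ_sys = 3160 h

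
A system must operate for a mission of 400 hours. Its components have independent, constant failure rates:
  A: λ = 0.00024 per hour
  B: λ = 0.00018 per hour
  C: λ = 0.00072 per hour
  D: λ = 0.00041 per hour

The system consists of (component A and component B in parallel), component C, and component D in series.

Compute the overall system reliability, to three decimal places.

0.632

R(A) = exp(−0.00024 × 400) = 0.90846
R(B) = exp(−0.00018 × 400) = 0.93053
R(C) = exp(−0.00072 × 400) = 0.74976
R(D) = exp(−0.00041 × 400) = 0.84874
Parallel (A and B): 1 − (1 − 0.90846)(1 − 0.93053) = 0.99364
Series ([0.99364], C, and D): 0.99364 × 0.74976 × 0.84874 = 0.632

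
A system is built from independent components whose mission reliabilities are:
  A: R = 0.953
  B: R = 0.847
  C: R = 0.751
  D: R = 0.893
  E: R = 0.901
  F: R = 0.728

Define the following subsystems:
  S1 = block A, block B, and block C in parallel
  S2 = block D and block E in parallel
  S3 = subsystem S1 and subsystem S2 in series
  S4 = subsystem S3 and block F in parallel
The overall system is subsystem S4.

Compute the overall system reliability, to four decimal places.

Parallel (A, B, and C): 1 − (1 − 0.953000)(1 − 0.847000)(1 − 0.751000) = 0.998209
Parallel (D and E): 1 − (1 − 0.893000)(1 − 0.901000) = 0.989407
Series ([0.998209] and [0.989407]): 0.998209 × 0.989407 = 0.987635
Parallel ([0.987635] and F): 1 − (1 − 0.987635)(1 − 0.728000) = 0.9966

0.9966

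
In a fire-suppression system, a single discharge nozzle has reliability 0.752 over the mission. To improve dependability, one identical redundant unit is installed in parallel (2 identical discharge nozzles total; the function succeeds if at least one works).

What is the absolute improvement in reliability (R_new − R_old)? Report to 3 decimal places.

R_before = 0.752
R_after = 1 − (1 − 0.752)^2 = 0.938
ΔR = 0.938 − 0.752 = 0.186

0.186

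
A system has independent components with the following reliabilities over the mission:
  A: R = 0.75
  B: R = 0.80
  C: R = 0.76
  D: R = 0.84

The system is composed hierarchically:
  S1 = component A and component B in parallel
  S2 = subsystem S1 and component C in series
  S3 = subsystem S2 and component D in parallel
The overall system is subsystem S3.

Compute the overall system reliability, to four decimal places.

0.9555

Parallel (A and B): 1 − (1 − 0.750000)(1 − 0.800000) = 0.950000
Series ([0.950000] and C): 0.950000 × 0.760000 = 0.722000
Parallel ([0.722000] and D): 1 − (1 − 0.722000)(1 − 0.840000) = 0.9555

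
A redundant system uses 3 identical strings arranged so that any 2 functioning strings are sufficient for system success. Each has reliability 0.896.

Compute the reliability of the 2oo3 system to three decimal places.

R = Σ_{i=2}^{3} C(3,i) p^i (1−p)^{3−i} with p = 0.896
C(3,2)·0.896^2·0.104^1 = 0.25048
C(3,3)·0.896^3·0.104^0 = 0.71932
Sum = 0.970

0.970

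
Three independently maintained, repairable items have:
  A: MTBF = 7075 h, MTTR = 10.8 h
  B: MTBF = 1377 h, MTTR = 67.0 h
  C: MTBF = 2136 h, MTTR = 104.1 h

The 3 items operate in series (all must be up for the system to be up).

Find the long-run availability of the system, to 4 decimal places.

0.9079

A(A) = MTBF/(MTBF+MTTR) = 7075/(7075+10.8) = 0.998476
A(B) = MTBF/(MTBF+MTTR) = 1377/(1377+67.0) = 0.953601
A(C) = MTBF/(MTBF+MTTR) = 2136/(2136+104.1) = 0.953529
Series availability: 0.998476 × 0.953601 × 0.953529 = 0.9079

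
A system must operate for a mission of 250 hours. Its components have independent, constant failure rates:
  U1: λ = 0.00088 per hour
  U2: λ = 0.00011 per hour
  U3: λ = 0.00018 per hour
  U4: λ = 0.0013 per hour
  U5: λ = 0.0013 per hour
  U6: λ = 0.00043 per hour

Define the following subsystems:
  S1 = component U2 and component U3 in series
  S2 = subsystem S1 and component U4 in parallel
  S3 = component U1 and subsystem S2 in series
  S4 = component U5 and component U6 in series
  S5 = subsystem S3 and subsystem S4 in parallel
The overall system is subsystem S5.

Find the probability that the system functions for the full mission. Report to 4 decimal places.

0.9252

R(U1) = exp(−0.00088 × 250) = 0.802519
R(U2) = exp(−0.00011 × 250) = 0.972875
R(U3) = exp(−0.00018 × 250) = 0.955997
R(U4) = exp(−0.0013 × 250) = 0.722527
R(U5) = exp(−0.0013 × 250) = 0.722527
R(U6) = exp(−0.00043 × 250) = 0.898077
Series (U2 and U3): 0.972875 × 0.955997 = 0.930066
Parallel ([0.930066] and U4): 1 − (1 − 0.930066)(1 − 0.722527) = 0.980595
Series (U1 and [0.980595]): 0.802519 × 0.980595 = 0.786946
Series (U5 and U6): 0.722527 × 0.898077 = 0.648885
Parallel ([0.786946] and [0.648885]): 1 − (1 − 0.786946)(1 − 0.648885) = 0.9252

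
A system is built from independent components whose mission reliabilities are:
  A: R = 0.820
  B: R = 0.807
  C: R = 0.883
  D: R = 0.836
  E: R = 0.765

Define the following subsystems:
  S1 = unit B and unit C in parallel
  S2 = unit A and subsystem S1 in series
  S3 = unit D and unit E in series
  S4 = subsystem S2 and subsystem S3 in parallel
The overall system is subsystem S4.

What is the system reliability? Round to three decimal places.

Parallel (B and C): 1 − (1 − 0.80700)(1 − 0.88300) = 0.97742
Series (A and [0.97742]): 0.82000 × 0.97742 = 0.80148
Series (D and E): 0.83600 × 0.76500 = 0.63954
Parallel ([0.80148] and [0.63954]): 1 − (1 − 0.80148)(1 − 0.63954) = 0.928

0.928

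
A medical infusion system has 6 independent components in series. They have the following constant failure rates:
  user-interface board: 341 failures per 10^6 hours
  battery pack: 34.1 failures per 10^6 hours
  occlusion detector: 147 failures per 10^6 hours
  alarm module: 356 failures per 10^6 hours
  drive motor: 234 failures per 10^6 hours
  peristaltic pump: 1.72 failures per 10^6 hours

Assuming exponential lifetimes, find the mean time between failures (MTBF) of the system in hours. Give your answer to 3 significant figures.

898

Series of exponential components: λ_sys = Σ λ_i
λ_sys = 0.000341 + 0.0000341 + 0.000147 + 0.000356 + 0.000234 + 0.00000172 = 1.1138e-03 /h
MTBF = 1 / λ_sys = 898 h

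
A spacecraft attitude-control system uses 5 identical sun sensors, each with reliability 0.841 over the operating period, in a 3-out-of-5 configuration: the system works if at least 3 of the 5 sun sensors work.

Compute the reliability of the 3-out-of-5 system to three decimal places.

R = Σ_{i=3}^{5} C(5,i) p^i (1−p)^{5−i} with p = 0.841
C(5,3)·0.841^3·0.159^2 = 0.15038
C(5,4)·0.841^4·0.159^1 = 0.39770
C(5,5)·0.841^5·0.159^0 = 0.42071
Sum = 0.969

0.969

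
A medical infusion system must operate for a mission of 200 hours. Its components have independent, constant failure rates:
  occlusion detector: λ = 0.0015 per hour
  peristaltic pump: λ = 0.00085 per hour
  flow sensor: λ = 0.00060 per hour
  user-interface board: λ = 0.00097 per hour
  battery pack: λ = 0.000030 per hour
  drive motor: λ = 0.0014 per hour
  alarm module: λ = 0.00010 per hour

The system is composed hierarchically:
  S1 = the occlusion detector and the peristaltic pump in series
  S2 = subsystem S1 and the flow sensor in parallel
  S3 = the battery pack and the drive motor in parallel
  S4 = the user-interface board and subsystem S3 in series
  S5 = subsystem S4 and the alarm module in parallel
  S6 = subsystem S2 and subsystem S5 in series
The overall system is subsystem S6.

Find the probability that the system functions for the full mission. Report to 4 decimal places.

0.9542

R(occlusion detector) = exp(−0.0015 × 200) = 0.740818
R(peristaltic pump) = exp(−0.00085 × 200) = 0.843665
R(flow sensor) = exp(−0.00060 × 200) = 0.886920
R(user-interface board) = exp(−0.00097 × 200) = 0.823658
R(battery pack) = exp(−0.000030 × 200) = 0.994018
R(drive motor) = exp(−0.0014 × 200) = 0.755784
R(alarm module) = exp(−0.00010 × 200) = 0.980199
Series (occlusion detector and peristaltic pump): 0.740818 × 0.843665 = 0.625002
Parallel ([0.625002] and flow sensor): 1 − (1 − 0.625002)(1 − 0.886920) = 0.957595
Parallel (battery pack and drive motor): 1 − (1 − 0.994018)(1 − 0.755784) = 0.998539
Series (user-interface board and [0.998539]): 0.823658 × 0.998539 = 0.822455
Parallel ([0.822455] and alarm module): 1 − (1 − 0.822455)(1 − 0.980199) = 0.996484
Series ([0.957595] and [0.996484]): 0.957595 × 0.996484 = 0.9542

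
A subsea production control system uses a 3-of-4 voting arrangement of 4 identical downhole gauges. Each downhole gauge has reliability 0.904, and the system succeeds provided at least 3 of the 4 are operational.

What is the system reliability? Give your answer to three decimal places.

0.952

R = Σ_{i=3}^{4} C(4,i) p^i (1−p)^{4−i} with p = 0.904
C(4,3)·0.904^3·0.096^1 = 0.28369
C(4,4)·0.904^4·0.096^0 = 0.66784
Sum = 0.952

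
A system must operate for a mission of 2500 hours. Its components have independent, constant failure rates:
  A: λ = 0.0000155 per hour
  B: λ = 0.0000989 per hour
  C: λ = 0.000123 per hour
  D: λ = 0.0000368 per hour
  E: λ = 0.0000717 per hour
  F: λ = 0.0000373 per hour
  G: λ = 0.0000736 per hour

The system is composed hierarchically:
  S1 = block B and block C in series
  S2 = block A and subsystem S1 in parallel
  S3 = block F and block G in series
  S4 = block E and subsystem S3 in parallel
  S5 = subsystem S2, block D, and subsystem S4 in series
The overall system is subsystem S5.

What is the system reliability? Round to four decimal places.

R(A) = exp(−0.0000155 × 2500) = 0.961991
R(B) = exp(−0.0000989 × 2500) = 0.780945
R(C) = exp(−0.000123 × 2500) = 0.735283
R(D) = exp(−0.0000368 × 2500) = 0.912105
R(E) = exp(−0.0000717 × 2500) = 0.835897
R(F) = exp(−0.0000373 × 2500) = 0.910966
R(G) = exp(−0.0000736 × 2500) = 0.831936
Series (B and C): 0.780945 × 0.735283 = 0.574216
Parallel (A and [0.574216]): 1 − (1 − 0.961991)(1 − 0.574216) = 0.983816
Series (F and G): 0.910966 × 0.831936 = 0.757865
Parallel (E and [0.757865]): 1 − (1 − 0.835897)(1 − 0.757865) = 0.960265
Series ([0.983816], D, and [0.960265]): 0.983816 × 0.912105 × 0.960265 = 0.8617

0.8617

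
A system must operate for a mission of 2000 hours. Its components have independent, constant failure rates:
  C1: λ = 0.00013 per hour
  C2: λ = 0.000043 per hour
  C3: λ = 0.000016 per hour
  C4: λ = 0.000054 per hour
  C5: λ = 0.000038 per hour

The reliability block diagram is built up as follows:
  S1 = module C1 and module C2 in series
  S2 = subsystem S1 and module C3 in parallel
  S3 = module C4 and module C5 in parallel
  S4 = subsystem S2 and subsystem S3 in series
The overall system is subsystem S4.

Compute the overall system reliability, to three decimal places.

R(C1) = exp(−0.00013 × 2000) = 0.77105
R(C2) = exp(−0.000043 × 2000) = 0.91759
R(C3) = exp(−0.000016 × 2000) = 0.96851
R(C4) = exp(−0.000054 × 2000) = 0.89763
R(C5) = exp(−0.000038 × 2000) = 0.92682
Series (C1 and C2): 0.77105 × 0.91759 = 0.70751
Parallel ([0.70751] and C3): 1 − (1 − 0.70751)(1 − 0.96851) = 0.99079
Parallel (C4 and C5): 1 − (1 − 0.89763)(1 − 0.92682) = 0.99251
Series ([0.99079] and [0.99251]): 0.99079 × 0.99251 = 0.983

0.983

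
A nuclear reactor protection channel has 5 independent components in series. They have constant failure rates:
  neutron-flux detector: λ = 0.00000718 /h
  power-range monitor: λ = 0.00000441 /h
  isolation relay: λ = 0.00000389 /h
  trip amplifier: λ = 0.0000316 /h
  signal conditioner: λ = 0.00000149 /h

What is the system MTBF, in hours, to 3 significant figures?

20600

Series of exponential components: λ_sys = Σ λ_i
λ_sys = 0.00000718 + 0.00000441 + 0.00000389 + 0.0000316 + 0.00000149 = 4.8570e-05 /h
MTBF = 1 / λ_sys = 20600 h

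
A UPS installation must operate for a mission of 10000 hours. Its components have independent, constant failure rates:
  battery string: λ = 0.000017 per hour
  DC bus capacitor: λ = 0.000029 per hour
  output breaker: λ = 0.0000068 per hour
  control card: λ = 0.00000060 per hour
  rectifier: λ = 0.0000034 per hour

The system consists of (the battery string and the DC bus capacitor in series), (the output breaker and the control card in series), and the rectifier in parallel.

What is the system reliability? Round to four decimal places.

0.9991

R(battery string) = exp(−0.000017 × 10000) = 0.843665
R(DC bus capacitor) = exp(−0.000029 × 10000) = 0.748264
R(output breaker) = exp(−0.0000068 × 10000) = 0.934260
R(control card) = exp(−0.00000060 × 10000) = 0.994018
R(rectifier) = exp(−0.0000034 × 10000) = 0.966572
Series (battery string and DC bus capacitor): 0.843665 × 0.748264 = 0.631284
Series (output breaker and control card): 0.934260 × 0.994018 = 0.928671
Parallel ([0.631284], [0.928671], and rectifier): 1 − (1 − 0.631284)(1 − 0.928671)(1 − 0.966572) = 0.9991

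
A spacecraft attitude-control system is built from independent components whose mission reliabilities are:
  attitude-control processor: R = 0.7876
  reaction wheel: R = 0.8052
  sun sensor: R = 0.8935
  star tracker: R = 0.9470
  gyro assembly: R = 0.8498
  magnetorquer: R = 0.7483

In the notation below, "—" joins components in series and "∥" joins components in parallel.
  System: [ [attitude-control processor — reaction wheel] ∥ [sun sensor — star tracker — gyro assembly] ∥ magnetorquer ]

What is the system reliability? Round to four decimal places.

0.9741

Series (attitude-control processor and reaction wheel): 0.787600 × 0.805200 = 0.634176
Series (sun sensor, star tracker, and gyro assembly): 0.893500 × 0.947000 × 0.849800 = 0.719054
Parallel ([0.634176], [0.719054], and magnetorquer): 1 − (1 − 0.634176)(1 − 0.719054)(1 − 0.748300) = 0.9741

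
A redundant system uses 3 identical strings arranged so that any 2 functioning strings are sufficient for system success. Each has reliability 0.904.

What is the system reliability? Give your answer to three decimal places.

R = Σ_{i=2}^{3} C(3,i) p^i (1−p)^{3−i} with p = 0.904
C(3,2)·0.904^2·0.096^1 = 0.23536
C(3,3)·0.904^3·0.096^0 = 0.73876
Sum = 0.974

0.974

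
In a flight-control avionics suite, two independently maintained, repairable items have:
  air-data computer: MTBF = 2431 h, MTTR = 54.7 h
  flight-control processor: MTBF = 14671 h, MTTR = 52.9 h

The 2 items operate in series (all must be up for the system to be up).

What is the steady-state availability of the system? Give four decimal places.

A(air-data computer) = MTBF/(MTBF+MTTR) = 2431/(2431+54.7) = 0.977994
A(flight-control processor) = MTBF/(MTBF+MTTR) = 14671/(14671+52.9) = 0.996407
Series availability: 0.977994 × 0.996407 = 0.9745

0.9745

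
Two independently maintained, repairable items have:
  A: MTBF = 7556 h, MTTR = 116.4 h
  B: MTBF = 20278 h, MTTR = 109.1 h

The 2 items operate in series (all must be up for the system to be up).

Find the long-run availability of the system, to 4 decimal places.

A(A) = MTBF/(MTBF+MTTR) = 7556/(7556+116.4) = 0.984829
A(B) = MTBF/(MTBF+MTTR) = 20278/(20278+109.1) = 0.994649
Series availability: 0.984829 × 0.994649 = 0.9796

0.9796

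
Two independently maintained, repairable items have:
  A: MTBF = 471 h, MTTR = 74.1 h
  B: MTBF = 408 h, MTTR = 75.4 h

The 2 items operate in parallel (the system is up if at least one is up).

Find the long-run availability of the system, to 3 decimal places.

0.979

A(A) = MTBF/(MTBF+MTTR) = 471/(471+74.1) = 0.864062
A(B) = MTBF/(MTBF+MTTR) = 408/(408+75.4) = 0.844022
Parallel availability: 1 − (1 − 0.864062)(1 − 0.844022) = 0.979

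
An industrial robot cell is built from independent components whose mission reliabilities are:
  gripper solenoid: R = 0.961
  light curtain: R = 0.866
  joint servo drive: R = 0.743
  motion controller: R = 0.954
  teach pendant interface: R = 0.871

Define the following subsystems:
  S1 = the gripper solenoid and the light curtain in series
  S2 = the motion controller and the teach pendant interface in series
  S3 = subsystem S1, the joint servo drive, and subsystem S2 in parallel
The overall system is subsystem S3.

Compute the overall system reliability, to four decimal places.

0.9927

Series (gripper solenoid and light curtain): 0.961000 × 0.866000 = 0.832226
Series (motion controller and teach pendant interface): 0.954000 × 0.871000 = 0.830934
Parallel ([0.832226], joint servo drive, and [0.830934]): 1 − (1 − 0.832226)(1 − 0.743000)(1 − 0.830934) = 0.9927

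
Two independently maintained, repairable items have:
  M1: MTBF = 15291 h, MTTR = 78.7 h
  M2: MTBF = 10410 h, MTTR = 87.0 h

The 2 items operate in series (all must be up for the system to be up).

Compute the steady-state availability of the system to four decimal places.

A(M1) = MTBF/(MTBF+MTTR) = 15291/(15291+78.7) = 0.994880
A(M2) = MTBF/(MTBF+MTTR) = 10410/(10410+87.0) = 0.991712
Series availability: 0.994880 × 0.991712 = 0.9866

0.9866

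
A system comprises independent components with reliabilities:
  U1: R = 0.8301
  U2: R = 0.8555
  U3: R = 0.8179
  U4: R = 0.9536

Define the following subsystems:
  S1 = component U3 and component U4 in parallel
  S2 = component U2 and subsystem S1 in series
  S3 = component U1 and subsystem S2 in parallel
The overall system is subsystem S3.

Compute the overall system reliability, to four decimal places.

Parallel (U3 and U4): 1 − (1 − 0.817900)(1 − 0.953600) = 0.991551
Series (U2 and [0.991551]): 0.855500 × 0.991551 = 0.848272
Parallel (U1 and [0.848272]): 1 − (1 − 0.830100)(1 − 0.848272) = 0.9742

0.9742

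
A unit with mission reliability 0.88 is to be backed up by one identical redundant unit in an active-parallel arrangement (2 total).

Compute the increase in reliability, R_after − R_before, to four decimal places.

R_before = 0.88
R_after = 1 − (1 − 0.88)^2 = 0.9856
ΔR = 0.9856 − 0.88 = 0.1056

0.1056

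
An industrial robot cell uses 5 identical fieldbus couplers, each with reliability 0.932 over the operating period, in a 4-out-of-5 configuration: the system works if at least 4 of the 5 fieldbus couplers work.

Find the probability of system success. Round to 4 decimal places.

0.9597

R = Σ_{i=4}^{5} C(5,i) p^i (1−p)^{5−i} with p = 0.932
C(5,4)·0.932^4·0.068^1 = 0.256533
C(5,5)·0.932^5·0.068^0 = 0.703201
Sum = 0.9597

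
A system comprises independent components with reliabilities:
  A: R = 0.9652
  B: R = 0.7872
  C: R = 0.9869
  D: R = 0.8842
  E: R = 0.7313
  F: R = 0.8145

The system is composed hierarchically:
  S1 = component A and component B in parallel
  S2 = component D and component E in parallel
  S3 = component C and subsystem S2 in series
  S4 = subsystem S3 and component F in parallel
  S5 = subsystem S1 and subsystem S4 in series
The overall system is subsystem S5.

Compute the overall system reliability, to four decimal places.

Parallel (A and B): 1 − (1 − 0.965200)(1 − 0.787200) = 0.992595
Parallel (D and E): 1 − (1 − 0.884200)(1 − 0.731300) = 0.968885
Series (C and [0.968885]): 0.986900 × 0.968885 = 0.956193
Parallel ([0.956193] and F): 1 − (1 − 0.956193)(1 − 0.814500) = 0.991874
Series ([0.992595] and [0.991874]): 0.992595 × 0.991874 = 0.9845

0.9845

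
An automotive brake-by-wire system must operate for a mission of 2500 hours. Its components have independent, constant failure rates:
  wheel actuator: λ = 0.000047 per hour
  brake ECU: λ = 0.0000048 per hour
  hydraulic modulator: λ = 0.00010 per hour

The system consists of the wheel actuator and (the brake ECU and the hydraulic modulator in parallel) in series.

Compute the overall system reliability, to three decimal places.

R(wheel actuator) = exp(−0.000047 × 2500) = 0.88914
R(brake ECU) = exp(−0.0000048 × 2500) = 0.98807
R(hydraulic modulator) = exp(−0.00010 × 2500) = 0.77880
Parallel (brake ECU and hydraulic modulator): 1 − (1 − 0.98807)(1 − 0.77880) = 0.99736
Series (wheel actuator and [0.99736]): 0.88914 × 0.99736 = 0.887

0.887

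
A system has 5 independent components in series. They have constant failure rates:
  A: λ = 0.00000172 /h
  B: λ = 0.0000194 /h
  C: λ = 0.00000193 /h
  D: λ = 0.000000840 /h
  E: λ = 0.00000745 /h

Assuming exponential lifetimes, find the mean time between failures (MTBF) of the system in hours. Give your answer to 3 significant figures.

31900

Series of exponential components: λ_sys = Σ λ_i
λ_sys = 0.00000172 + 0.0000194 + 0.00000193 + 0.000000840 + 0.00000745 = 3.1340e-05 /h
MTBF = 1 / λ_sys = 31900 h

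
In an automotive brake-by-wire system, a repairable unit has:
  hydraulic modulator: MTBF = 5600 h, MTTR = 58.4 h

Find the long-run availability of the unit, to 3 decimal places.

A(hydraulic modulator) = MTBF/(MTBF+MTTR) = 5600/(5600+58.4) = 0.990

0.990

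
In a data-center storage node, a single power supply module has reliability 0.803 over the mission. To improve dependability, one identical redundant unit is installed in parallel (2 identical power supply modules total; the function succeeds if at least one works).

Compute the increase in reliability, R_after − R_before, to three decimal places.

R_before = 0.803
R_after = 1 − (1 − 0.803)^2 = 0.961
ΔR = 0.961 − 0.803 = 0.158

0.158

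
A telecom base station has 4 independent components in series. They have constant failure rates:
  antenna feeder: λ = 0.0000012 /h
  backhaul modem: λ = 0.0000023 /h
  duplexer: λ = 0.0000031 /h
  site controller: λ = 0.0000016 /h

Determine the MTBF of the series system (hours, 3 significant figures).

Series of exponential components: λ_sys = Σ λ_i
λ_sys = 0.0000012 + 0.0000023 + 0.0000031 + 0.0000016 = 8.2000e-06 /h
MTBF = 1 / λ_sys = 122000 h

122000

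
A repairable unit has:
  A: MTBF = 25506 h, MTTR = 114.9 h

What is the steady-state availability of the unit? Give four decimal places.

0.9955

A(A) = MTBF/(MTBF+MTTR) = 25506/(25506+114.9) = 0.9955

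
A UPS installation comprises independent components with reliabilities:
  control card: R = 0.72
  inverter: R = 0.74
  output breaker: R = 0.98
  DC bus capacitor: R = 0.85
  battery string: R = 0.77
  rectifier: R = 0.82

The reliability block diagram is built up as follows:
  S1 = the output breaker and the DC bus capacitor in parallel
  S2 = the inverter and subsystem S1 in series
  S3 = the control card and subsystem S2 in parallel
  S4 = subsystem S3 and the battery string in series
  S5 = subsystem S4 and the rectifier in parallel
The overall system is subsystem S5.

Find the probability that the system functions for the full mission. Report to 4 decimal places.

0.9484

Parallel (output breaker and DC bus capacitor): 1 − (1 − 0.980000)(1 − 0.850000) = 0.997000
Series (inverter and [0.997000]): 0.740000 × 0.997000 = 0.737780
Parallel (control card and [0.737780]): 1 − (1 − 0.720000)(1 − 0.737780) = 0.926578
Series ([0.926578] and battery string): 0.926578 × 0.770000 = 0.713465
Parallel ([0.713465] and rectifier): 1 − (1 − 0.713465)(1 − 0.820000) = 0.9484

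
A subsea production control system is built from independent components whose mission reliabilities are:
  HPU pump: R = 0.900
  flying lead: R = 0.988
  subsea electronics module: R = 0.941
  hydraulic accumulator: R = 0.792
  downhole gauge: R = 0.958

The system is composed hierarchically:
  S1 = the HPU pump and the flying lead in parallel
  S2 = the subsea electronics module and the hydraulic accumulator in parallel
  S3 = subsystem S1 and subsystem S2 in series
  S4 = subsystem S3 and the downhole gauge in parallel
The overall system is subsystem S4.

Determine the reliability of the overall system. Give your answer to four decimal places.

Parallel (HPU pump and flying lead): 1 − (1 − 0.900000)(1 − 0.988000) = 0.998800
Parallel (subsea electronics module and hydraulic accumulator): 1 − (1 − 0.941000)(1 − 0.792000) = 0.987728
Series ([0.998800] and [0.987728]): 0.998800 × 0.987728 = 0.986543
Parallel ([0.986543] and downhole gauge): 1 − (1 − 0.986543)(1 − 0.958000) = 0.9994

0.9994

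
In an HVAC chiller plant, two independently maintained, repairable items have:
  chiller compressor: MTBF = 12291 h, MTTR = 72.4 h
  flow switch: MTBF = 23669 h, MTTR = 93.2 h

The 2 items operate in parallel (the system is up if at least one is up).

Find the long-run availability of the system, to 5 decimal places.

0.99998

A(chiller compressor) = MTBF/(MTBF+MTTR) = 12291/(12291+72.4) = 0.994144
A(flow switch) = MTBF/(MTBF+MTTR) = 23669/(23669+93.2) = 0.996078
Parallel availability: 1 − (1 − 0.994144)(1 − 0.996078) = 0.99998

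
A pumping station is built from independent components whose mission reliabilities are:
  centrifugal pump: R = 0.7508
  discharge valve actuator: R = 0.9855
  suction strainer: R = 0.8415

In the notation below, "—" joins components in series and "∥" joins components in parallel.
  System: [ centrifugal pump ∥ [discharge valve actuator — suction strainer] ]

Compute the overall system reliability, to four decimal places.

Series (discharge valve actuator and suction strainer): 0.985500 × 0.841500 = 0.829298
Parallel (centrifugal pump and [0.829298]): 1 − (1 − 0.750800)(1 − 0.829298) = 0.9575

0.9575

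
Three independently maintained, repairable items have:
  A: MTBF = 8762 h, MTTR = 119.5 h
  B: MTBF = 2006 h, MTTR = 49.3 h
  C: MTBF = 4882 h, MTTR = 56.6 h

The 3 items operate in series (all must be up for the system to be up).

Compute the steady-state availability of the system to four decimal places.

A(A) = MTBF/(MTBF+MTTR) = 8762/(8762+119.5) = 0.986545
A(B) = MTBF/(MTBF+MTTR) = 2006/(2006+49.3) = 0.976013
A(C) = MTBF/(MTBF+MTTR) = 4882/(4882+56.6) = 0.988539
Series availability: 0.986545 × 0.976013 × 0.988539 = 0.9518

0.9518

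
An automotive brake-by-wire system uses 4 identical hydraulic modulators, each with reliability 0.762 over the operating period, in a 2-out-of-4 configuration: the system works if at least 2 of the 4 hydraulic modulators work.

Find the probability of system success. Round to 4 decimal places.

0.9557

R = Σ_{i=2}^{4} C(4,i) p^i (1−p)^{4−i} with p = 0.762
C(4,2)·0.762^2·0.238^2 = 0.197340
C(4,3)·0.762^3·0.238^1 = 0.421213
C(4,4)·0.762^4·0.238^0 = 0.337147
Sum = 0.9557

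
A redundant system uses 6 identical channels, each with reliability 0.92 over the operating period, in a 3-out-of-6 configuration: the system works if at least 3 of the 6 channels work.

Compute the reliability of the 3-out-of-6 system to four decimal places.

0.9995

R = Σ_{i=3}^{6} C(6,i) p^i (1−p)^{6−i} with p = 0.92
C(6,3)·0.92^3·0.08^3 = 0.007974
C(6,4)·0.92^4·0.08^2 = 0.068774
C(6,5)·0.92^5·0.08^1 = 0.316359
C(6,6)·0.92^6·0.08^0 = 0.606355
Sum = 0.9995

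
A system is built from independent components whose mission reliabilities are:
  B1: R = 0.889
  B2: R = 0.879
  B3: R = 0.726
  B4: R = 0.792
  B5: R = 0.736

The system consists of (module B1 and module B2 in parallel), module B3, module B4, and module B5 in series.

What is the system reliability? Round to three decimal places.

0.418

Parallel (B1 and B2): 1 − (1 − 0.88900)(1 − 0.87900) = 0.98657
Series ([0.98657], B3, B4, and B5): 0.98657 × 0.72600 × 0.79200 × 0.73600 = 0.418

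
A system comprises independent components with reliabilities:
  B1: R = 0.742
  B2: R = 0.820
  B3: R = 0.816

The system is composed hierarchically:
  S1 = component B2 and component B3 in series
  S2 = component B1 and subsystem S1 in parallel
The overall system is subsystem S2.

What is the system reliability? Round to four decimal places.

0.9146

Series (B2 and B3): 0.820000 × 0.816000 = 0.669120
Parallel (B1 and [0.669120]): 1 − (1 − 0.742000)(1 − 0.669120) = 0.9146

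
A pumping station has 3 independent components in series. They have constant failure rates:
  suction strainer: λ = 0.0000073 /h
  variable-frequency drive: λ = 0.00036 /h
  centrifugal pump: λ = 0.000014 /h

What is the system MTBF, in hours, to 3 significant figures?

Series of exponential components: λ_sys = Σ λ_i
λ_sys = 0.0000073 + 0.00036 + 0.000014 = 3.8130e-04 /h
MTBF = 1 / λ_sys = 2620 h

2620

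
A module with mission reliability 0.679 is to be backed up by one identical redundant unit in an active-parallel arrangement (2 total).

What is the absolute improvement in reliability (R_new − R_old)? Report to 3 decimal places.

R_before = 0.679
R_after = 1 − (1 − 0.679)^2 = 0.897
ΔR = 0.897 − 0.679 = 0.218

0.218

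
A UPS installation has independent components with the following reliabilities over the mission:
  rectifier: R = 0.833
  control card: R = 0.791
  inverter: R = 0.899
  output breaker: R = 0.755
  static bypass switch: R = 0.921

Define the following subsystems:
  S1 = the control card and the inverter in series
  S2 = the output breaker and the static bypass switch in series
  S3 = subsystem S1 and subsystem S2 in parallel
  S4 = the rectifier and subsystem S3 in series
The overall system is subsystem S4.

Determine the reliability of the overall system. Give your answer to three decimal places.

Series (control card and inverter): 0.79100 × 0.89900 = 0.71111
Series (output breaker and static bypass switch): 0.75500 × 0.92100 = 0.69536
Parallel ([0.71111] and [0.69536]): 1 − (1 − 0.71111)(1 − 0.69536) = 0.91199
Series (rectifier and [0.91199]): 0.83300 × 0.91199 = 0.760

0.760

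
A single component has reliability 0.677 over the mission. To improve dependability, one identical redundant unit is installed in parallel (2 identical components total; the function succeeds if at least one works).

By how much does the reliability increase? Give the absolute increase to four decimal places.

R_before = 0.677
R_after = 1 − (1 − 0.677)^2 = 0.8957
ΔR = 0.8957 − 0.677 = 0.2187

0.2187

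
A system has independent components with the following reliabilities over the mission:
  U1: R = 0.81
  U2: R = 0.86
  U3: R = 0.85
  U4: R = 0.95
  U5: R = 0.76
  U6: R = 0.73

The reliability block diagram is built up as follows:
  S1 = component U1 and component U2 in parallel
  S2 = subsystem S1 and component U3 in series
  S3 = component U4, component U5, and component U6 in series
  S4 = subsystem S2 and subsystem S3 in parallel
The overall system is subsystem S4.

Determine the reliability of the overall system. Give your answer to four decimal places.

0.9184

Parallel (U1 and U2): 1 − (1 − 0.810000)(1 − 0.860000) = 0.973400
Series ([0.973400] and U3): 0.973400 × 0.850000 = 0.827390
Series (U4, U5, and U6): 0.950000 × 0.760000 × 0.730000 = 0.527060
Parallel ([0.827390] and [0.527060]): 1 − (1 − 0.827390)(1 − 0.527060) = 0.9184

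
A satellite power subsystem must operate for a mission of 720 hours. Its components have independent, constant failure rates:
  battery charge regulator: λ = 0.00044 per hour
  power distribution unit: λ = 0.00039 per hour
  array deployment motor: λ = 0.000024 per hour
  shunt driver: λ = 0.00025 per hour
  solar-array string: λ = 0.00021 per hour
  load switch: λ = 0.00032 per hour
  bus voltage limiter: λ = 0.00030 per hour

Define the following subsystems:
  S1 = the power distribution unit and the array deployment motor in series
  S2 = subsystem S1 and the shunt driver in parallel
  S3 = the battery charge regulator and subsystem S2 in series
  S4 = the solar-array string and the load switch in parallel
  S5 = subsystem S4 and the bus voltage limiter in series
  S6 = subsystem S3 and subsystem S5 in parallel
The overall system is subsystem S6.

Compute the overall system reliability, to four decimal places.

0.9342

R(battery charge regulator) = exp(−0.00044 × 720) = 0.728476
R(power distribution unit) = exp(−0.00039 × 720) = 0.755179
R(array deployment motor) = exp(−0.000024 × 720) = 0.982868
R(shunt driver) = exp(−0.00025 × 720) = 0.835270
R(solar-array string) = exp(−0.00021 × 720) = 0.859676
R(load switch) = exp(−0.00032 × 720) = 0.794216
R(bus voltage limiter) = exp(−0.00030 × 720) = 0.805735
Series (power distribution unit and array deployment motor): 0.755179 × 0.982868 = 0.742241
Parallel ([0.742241] and shunt driver): 1 − (1 − 0.742241)(1 − 0.835270) = 0.957539
Series (battery charge regulator and [0.957539]): 0.728476 × 0.957539 = 0.697544
Parallel (solar-array string and load switch): 1 − (1 − 0.859676)(1 − 0.794216) = 0.971124
Series ([0.971124] and bus voltage limiter): 0.971124 × 0.805735 = 0.782469
Parallel ([0.697544] and [0.782469]): 1 − (1 − 0.697544)(1 − 0.782469) = 0.9342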